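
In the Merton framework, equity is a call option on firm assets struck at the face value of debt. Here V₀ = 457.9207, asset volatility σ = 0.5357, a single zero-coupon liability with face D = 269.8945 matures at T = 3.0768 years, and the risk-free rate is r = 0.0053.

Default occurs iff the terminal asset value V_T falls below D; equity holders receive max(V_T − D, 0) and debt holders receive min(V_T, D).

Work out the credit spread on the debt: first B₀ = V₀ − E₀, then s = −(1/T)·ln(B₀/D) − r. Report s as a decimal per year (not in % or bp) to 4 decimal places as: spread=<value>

Work the structural quantities from V₀ = 457.9207 against face 269.8945:
d₁ = [ln(V₀/D) + (r + σ²/2)T] / (σ√T)
   = [ln(457.9207/269.8945) + (0.0053 + 0.5·0.5357²)·3.0768] / (0.5357·√3.0768)
   = [0.528665 + 0.457789] / 0.939661 = 1.049797
d₂ = d₁ − σ√T = 1.049797 − 0.939661 = 0.110136
N(d₁) = 0.853094,  N(d₂) = 0.543849,  e^(−rT) = 0.983825
E₀ = V₀·N(d₁) − D·e^(−rT)·N(d₂)
   = 457.9207·0.853094 − 269.8945·0.983825·0.543849 = 246.241793
B₀ = V₀ − E₀ = 457.9207 − 246.241793 = 211.678907
spread = −(1/T)·ln(B₀/D) − r = −(1/3.0768)·ln(211.678907/269.8945) − 0.0053 = 0.07366536

spread=0.0737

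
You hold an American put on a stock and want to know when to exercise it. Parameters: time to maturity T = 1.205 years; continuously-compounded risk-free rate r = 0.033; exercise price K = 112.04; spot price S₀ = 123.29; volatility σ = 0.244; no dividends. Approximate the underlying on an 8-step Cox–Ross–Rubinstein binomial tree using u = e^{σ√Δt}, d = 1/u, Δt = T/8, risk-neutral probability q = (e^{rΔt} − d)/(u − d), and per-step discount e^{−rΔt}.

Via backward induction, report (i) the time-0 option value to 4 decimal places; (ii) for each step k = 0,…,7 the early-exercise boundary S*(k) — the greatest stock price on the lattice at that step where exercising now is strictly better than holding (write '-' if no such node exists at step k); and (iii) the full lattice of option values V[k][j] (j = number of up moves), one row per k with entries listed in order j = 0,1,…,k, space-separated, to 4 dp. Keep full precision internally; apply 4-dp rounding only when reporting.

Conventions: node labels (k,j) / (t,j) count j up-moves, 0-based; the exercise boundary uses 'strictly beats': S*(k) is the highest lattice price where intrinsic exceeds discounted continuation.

price = 6.5648
boundary = - - - - 84.4154 76.7883 84.4154 92.8000
tree:
6.5648
9.8634 3.3655
14.4011 5.4708 1.3155
20.3349 8.6718 2.3573 0.2976
27.6246 13.3225 4.1554 0.6013 0.0000
35.2517 19.6749 7.1683 1.2150 0.0000 0.0000
42.1897 27.6246 12.0030 2.4550 0.0000 0.0000 0.0000
48.5008 35.2517 19.2400 4.9603 0.0000 0.0000 0.0000 0.0000
54.2417 42.1897 27.6246 10.0225 0.0000 0.0000 0.0000 0.0000 0.0000

params: Δt=0.15063 u=1.09933 d=0.90965 q=0.50261 e^(-rΔt)=0.99504
t_8 payoffs: 54.2417 42.1897 27.6246 10.0225 0.0000 0.0000 0.0000 0.0000 0.0000
t_7: node(7,0) S=63.5392 payoff=48.5008 vs cont=47.9453 → 48.5008 [stop]  node(7,1) S=76.7883 payoff=35.2517 vs cont=34.6962 → 35.2517 [stop]  node(7,2) S=92.8000 payoff=19.2400 vs cont=18.6844 → 19.2400 [stop]  node(7,3) S=112.1505 payoff=0.0000 vs cont=4.9603 → 4.9603 [wait]  node(7,4) S=135.5359 payoff=0.0000 vs cont=0.0000 → 0.0000 [wait]  node(7,5) S=163.7976 payoff=0.0000 vs cont=0.0000 → 0.0000 [wait]  node(7,6) S=197.9524 payoff=0.0000 vs cont=0.0000 → 0.0000 [wait]  node(7,7) S=239.2291 payoff=0.0000 vs cont=0.0000 → 0.0000 [wait]  ⇒ S*(7)=92.8000
t_6: node(6,0) S=69.8503 payoff=42.1897 vs cont=41.6342 → 42.1897 [stop]  node(6,1) S=84.4154 payoff=27.6246 vs cont=27.0691 → 27.6246 [stop]  node(6,2) S=102.0175 payoff=10.0225 vs cont=12.0030 → 12.0030 [wait]  node(6,3) S=123.2900 payoff=0.0000 vs cont=2.4550 → 2.4550 [wait]  node(6,4) S=148.9982 payoff=0.0000 vs cont=0.0000 → 0.0000 [wait]  node(6,5) S=180.0670 payoff=0.0000 vs cont=0.0000 → 0.0000 [wait]  node(6,6) S=217.6143 payoff=0.0000 vs cont=0.0000 → 0.0000 [wait]  ⇒ S*(6)=84.4154
t_5: node(5,0) S=76.7883 payoff=35.2517 vs cont=34.6962 → 35.2517 [stop]  node(5,1) S=92.8000 payoff=19.2400 vs cont=19.6749 → 19.6749 [wait]  node(5,2) S=112.1505 payoff=0.0000 vs cont=7.1683 → 7.1683 [wait]  node(5,3) S=135.5359 payoff=0.0000 vs cont=1.2150 → 1.2150 [wait]  node(5,4) S=163.7976 payoff=0.0000 vs cont=0.0000 → 0.0000 [wait]  node(5,5) S=197.9524 payoff=0.0000 vs cont=0.0000 → 0.0000 [wait]  ⇒ S*(5)=76.7883
t_4: node(4,0) S=84.4154 payoff=27.6246 vs cont=27.2866 → 27.6246 [stop]  node(4,1) S=102.0175 payoff=10.0225 vs cont=13.3225 → 13.3225 [wait]  node(4,2) S=123.2900 payoff=0.0000 vs cont=4.1554 → 4.1554 [wait]  node(4,3) S=148.9982 payoff=0.0000 vs cont=0.6013 → 0.6013 [wait]  node(4,4) S=180.0670 payoff=0.0000 vs cont=0.0000 → 0.0000 [wait]  ⇒ S*(4)=84.4154
t_3: node(3,0) S=92.8000 payoff=19.2400 vs cont=20.3349 → 20.3349 [wait]  node(3,1) S=112.1505 payoff=0.0000 vs cont=8.6718 → 8.6718 [wait]  node(3,2) S=135.5359 payoff=0.0000 vs cont=2.3573 → 2.3573 [wait]  node(3,3) S=163.7976 payoff=0.0000 vs cont=0.2976 → 0.2976 [wait]  ⇒ S*(3)=-
t_2: node(2,0) S=102.0175 payoff=10.0225 vs cont=14.4011 → 14.4011 [wait]  node(2,1) S=123.2900 payoff=0.0000 vs cont=5.4708 → 5.4708 [wait]  node(2,2) S=148.9982 payoff=0.0000 vs cont=1.3155 → 1.3155 [wait]  ⇒ S*(2)=-
t_1: node(1,0) S=112.1505 payoff=0.0000 vs cont=9.8634 → 9.8634 [wait]  node(1,1) S=135.5359 payoff=0.0000 vs cont=3.3655 → 3.3655 [wait]  ⇒ S*(1)=-
t_0: node(0,0) S=123.2900 payoff=0.0000 vs cont=6.5648 → 6.5648 [wait]  ⇒ S*(0)=-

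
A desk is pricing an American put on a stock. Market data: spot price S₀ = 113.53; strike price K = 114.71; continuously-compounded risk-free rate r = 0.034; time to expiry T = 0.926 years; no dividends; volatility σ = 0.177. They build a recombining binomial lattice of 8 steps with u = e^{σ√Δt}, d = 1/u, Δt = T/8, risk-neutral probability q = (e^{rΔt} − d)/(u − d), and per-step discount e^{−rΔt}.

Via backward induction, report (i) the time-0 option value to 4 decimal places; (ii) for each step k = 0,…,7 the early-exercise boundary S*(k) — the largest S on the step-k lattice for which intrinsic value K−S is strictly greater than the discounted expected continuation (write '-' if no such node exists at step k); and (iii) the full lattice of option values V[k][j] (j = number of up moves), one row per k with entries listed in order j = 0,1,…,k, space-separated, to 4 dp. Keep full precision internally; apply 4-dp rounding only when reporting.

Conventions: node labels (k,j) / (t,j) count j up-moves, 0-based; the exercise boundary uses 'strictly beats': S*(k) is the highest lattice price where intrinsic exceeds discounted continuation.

price = 6.8837
boundary = - - - 94.7659 89.2277 94.7659 100.6480 106.8951
tree:
6.8837
10.1561 3.8872
14.5004 6.1858 1.7751
19.9441 9.5389 3.1087 0.5460
25.4823 14.1414 5.3232 1.0690 0.0629
30.6970 19.9441 8.8426 2.0847 0.1309 0.0000
35.6068 25.4823 14.0620 4.0469 0.2724 0.0000 0.0000
40.2298 30.6970 19.9441 7.8149 0.5669 0.0000 0.0000 0.0000
44.5825 35.6068 25.4823 14.0620 1.1800 0.0000 0.0000 0.0000 0.0000

params: Δt=0.11575 u=1.06207 d=0.94156 q=0.51767 e^(-rΔt)=0.99607
t_8 payoffs: 44.5825 35.6068 25.4823 14.0620 1.1800 0.0000 0.0000 0.0000 0.0000
t_7: node(7,0) S=74.4802 payoff=40.2298 vs cont=39.7792 → 40.2298 [stop]  node(7,1) S=84.0130 payoff=30.6970 vs cont=30.2464 → 30.6970 [stop]  node(7,2) S=94.7659 payoff=19.9441 vs cont=19.4935 → 19.9441 [stop]  node(7,3) S=106.8951 payoff=7.8149 vs cont=7.3643 → 7.8149 [stop]  node(7,4) S=120.5767 payoff=0.0000 vs cont=0.5669 → 0.5669 [wait]  node(7,5) S=136.0094 payoff=0.0000 vs cont=0.0000 → 0.0000 [wait]  node(7,6) S=153.4174 payoff=0.0000 vs cont=0.0000 → 0.0000 [wait]  node(7,7) S=173.0534 payoff=0.0000 vs cont=0.0000 → 0.0000 [wait]  ⇒ S*(7)=106.8951
t_6: node(6,0) S=79.1032 payoff=35.6068 vs cont=35.1563 → 35.6068 [stop]  node(6,1) S=89.2277 payoff=25.4823 vs cont=25.0318 → 25.4823 [stop]  node(6,2) S=100.6480 payoff=14.0620 vs cont=13.6115 → 14.0620 [stop]  node(6,3) S=113.5300 payoff=1.1800 vs cont=4.0469 → 4.0469 [wait]  node(6,4) S=128.0608 payoff=0.0000 vs cont=0.2724 → 0.2724 [wait]  node(6,5) S=144.4514 payoff=0.0000 vs cont=0.0000 → 0.0000 [wait]  node(6,6) S=162.9399 payoff=0.0000 vs cont=0.0000 → 0.0000 [wait]  ⇒ S*(6)=100.6480
t_5: node(5,0) S=84.0130 payoff=30.6970 vs cont=30.2464 → 30.6970 [stop]  node(5,1) S=94.7659 payoff=19.9441 vs cont=19.4935 → 19.9441 [stop]  node(5,2) S=106.8951 payoff=7.8149 vs cont=8.8426 → 8.8426 [wait]  node(5,3) S=120.5767 payoff=0.0000 vs cont=2.0847 → 2.0847 [wait]  node(5,4) S=136.0094 payoff=0.0000 vs cont=0.1309 → 0.1309 [wait]  node(5,5) S=153.4174 payoff=0.0000 vs cont=0.0000 → 0.0000 [wait]  ⇒ S*(5)=94.7659
t_4: node(4,0) S=89.2277 payoff=25.4823 vs cont=25.0318 → 25.4823 [stop]  node(4,1) S=100.6480 payoff=14.0620 vs cont=14.1414 → 14.1414 [wait]  node(4,2) S=113.5300 payoff=1.1800 vs cont=5.3232 → 5.3232 [wait]  node(4,3) S=128.0608 payoff=0.0000 vs cont=1.0690 → 1.0690 [wait]  node(4,4) S=144.4514 payoff=0.0000 vs cont=0.0629 → 0.0629 [wait]  ⇒ S*(4)=89.2277
t_3: node(3,0) S=94.7659 payoff=19.9441 vs cont=19.5344 → 19.9441 [stop]  node(3,1) S=106.8951 payoff=7.8149 vs cont=9.5389 → 9.5389 [wait]  node(3,2) S=120.5767 payoff=0.0000 vs cont=3.1087 → 3.1087 [wait]  node(3,3) S=136.0094 payoff=0.0000 vs cont=0.5460 → 0.5460 [wait]  ⇒ S*(3)=94.7659
t_2: node(2,0) S=100.6480 payoff=14.0620 vs cont=14.5004 → 14.5004 [wait]  node(2,1) S=113.5300 payoff=1.1800 vs cont=6.1858 → 6.1858 [wait]  node(2,2) S=128.0608 payoff=0.0000 vs cont=1.7751 → 1.7751 [wait]  ⇒ S*(2)=-
t_1: node(1,0) S=106.8951 payoff=7.8149 vs cont=10.1561 → 10.1561 [wait]  node(1,1) S=120.5767 payoff=0.0000 vs cont=3.8872 → 3.8872 [wait]  ⇒ S*(1)=-
t_0: node(0,0) S=113.5300 payoff=1.1800 vs cont=6.8837 → 6.8837 [wait]  ⇒ S*(0)=-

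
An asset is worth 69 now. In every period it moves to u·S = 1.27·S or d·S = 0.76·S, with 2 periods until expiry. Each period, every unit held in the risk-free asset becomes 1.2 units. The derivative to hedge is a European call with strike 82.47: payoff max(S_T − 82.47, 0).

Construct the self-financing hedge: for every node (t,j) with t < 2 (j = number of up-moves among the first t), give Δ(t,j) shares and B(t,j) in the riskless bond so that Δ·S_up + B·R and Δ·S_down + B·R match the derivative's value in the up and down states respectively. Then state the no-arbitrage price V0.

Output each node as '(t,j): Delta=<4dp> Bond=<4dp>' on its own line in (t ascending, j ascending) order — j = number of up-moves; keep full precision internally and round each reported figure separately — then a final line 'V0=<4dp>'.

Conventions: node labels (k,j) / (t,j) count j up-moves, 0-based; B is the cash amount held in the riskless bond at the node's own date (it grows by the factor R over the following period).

No-arbitrage ⇒ martingale measure with p* = (R−d)/(u−d) = 0.8627.
At maturity the claim pays: V(2,0)=0.0000, V(2,1)=0.0000, V(2,2)=28.8201
  t=1,j=0: stock 52.4400 → up 66.5988 (V=0.0000), down 39.8544 (V=0.0000). Price 0.0000; hedge Δ=0.0000, bond B=0.0000.
  t=1,j=1: stock 87.6300 → up 111.2901 (V=28.8201), down 66.5988 (V=0.0000). Price 20.7203; hedge Δ=0.6449, bond B=-35.7897.
  t=0,j=0: stock 69.0000 → up 87.6300 (V=20.7203), down 52.4400 (V=0.0000). Price 14.8970; hedge Δ=0.5888, bond B=-25.7311.
Sanity check at the root: Δ(0,0)·S0 + B(0,0) reproduces V0 = 14.8970.

(0,0): Delta=0.5888 Bond=-25.7311
(1,0): Delta=0.0000 Bond=0.0000
(1,1): Delta=0.6449 Bond=-35.7897
V0=14.8970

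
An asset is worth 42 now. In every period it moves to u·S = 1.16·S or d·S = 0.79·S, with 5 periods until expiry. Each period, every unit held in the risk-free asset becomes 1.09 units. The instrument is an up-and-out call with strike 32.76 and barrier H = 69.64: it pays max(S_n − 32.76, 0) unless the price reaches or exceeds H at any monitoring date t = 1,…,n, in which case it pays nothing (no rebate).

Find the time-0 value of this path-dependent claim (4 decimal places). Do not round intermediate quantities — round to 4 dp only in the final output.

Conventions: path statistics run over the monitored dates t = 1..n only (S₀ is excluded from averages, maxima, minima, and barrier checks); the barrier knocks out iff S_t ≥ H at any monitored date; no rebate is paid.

Under the martingale measure an up-move has probability p* = 0.8108; value the claim as the probability-weighted average of per-path payoffs, discounted 5 periods at R = 1.09.
Enumerate all 2^5 = 32 price paths (U = up ×1.16, D = down ×0.79); each path with k up-moves has probability p*^k·(1−p*)^(5−k).
DDDDD: M=33.1800, payoff=0.0000, prob=0.000242
UDDDD: M=48.7200, payoff=0.0000, prob=0.001039
DUDDD: M=38.4888, payoff=0.0000, prob=0.001039
UUDDD: M=56.5152, payoff=0.0000, prob=0.004452
DDUDD: M=33.1800, payoff=0.0000, prob=0.001039
UDUDD: M=48.7200, payoff=0.0000, prob=0.004452
DUUDD: M=44.6470, payoff=0.0000, prob=0.004452
UUUDD: M=65.5576, payoff=8.1545, prob=0.019079
DDDUD: M=33.1800, payoff=0.0000, prob=0.001039
UDDUD: M=48.7200, payoff=0.0000, prob=0.004452
DUDUD: M=38.4888, payoff=0.0000, prob=0.004452
UUDUD: M=56.5152, payoff=8.1545, prob=0.019079
DDUUD: M=35.2711, payoff=0.0000, prob=0.004452
UDUUD: M=51.7905, payoff=8.1545, prob=0.019079
DUUUD: M=51.7905, payoff=8.1545, prob=0.019079
UUUUD: M=76.0469, payoff=0.0000, prob=0.081766
DDDDU: M=33.1800, payoff=0.0000, prob=0.001039
UDDDU: M=48.7200, payoff=0.0000, prob=0.004452
DUDDU: M=38.4888, payoff=0.0000, prob=0.004452
UUDDU: M=56.5152, payoff=8.1545, prob=0.019079
DDUDU: M=33.1800, payoff=0.0000, prob=0.004452
UDUDU: M=48.7200, payoff=8.1545, prob=0.019079
DUUDU: M=44.6470, payoff=8.1545, prob=0.019079
UUUDU: M=65.5576, payoff=27.3170, prob=0.081766
DDDUU: M=33.1800, payoff=0.0000, prob=0.004452
UDDUU: M=48.7200, payoff=8.1545, prob=0.019079
DUDUU: M=40.9145, payoff=8.1545, prob=0.019079
UUDUU: M=60.0770, payoff=27.3170, prob=0.081766
DDUUU: M=40.9145, payoff=8.1545, prob=0.019079
UDUUU: M=60.0770, payoff=27.3170, prob=0.081766
DUUUU: M=60.0770, payoff=27.3170, prob=0.081766
UUUUU: M=88.2143, payoff=0.0000, prob=0.350427
Price = Σ prob·payoff / R^5 = 10.490231 / 1.538624 = 6.8179

price = 6.8179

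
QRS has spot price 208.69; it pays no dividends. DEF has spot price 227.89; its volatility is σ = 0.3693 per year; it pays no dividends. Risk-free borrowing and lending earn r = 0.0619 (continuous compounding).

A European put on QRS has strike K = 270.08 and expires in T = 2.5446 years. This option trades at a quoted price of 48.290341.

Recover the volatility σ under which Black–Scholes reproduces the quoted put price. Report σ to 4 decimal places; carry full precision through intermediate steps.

At σ = 0.2611 the Black–Scholes value reproduces the quote:
σ√T = 0.2611·√2.5446 = 0.416502
d₁ = (ln(S/K) + (r+σ²/2)T) / (σ√T) = (ln(208.69/270.08) + (0.0619+0.2611²/2)·2.5446) / 0.416502 = (-0.257868 + 0.244248) / 0.416502 = -0.032703
d₂ = d₁ − σ√T = -0.032703 − 0.416502 = -0.449204
e^{−rT} = 0.854268
N(−d₁) = 0.513044,  N(−d₂) = 0.673358
V = K·e^{−rT}·N(−d₂) − S·N(−d₁) = 155.357543 − 107.067201 = 48.290341 (the quoted price), and the Black–Scholes price is strictly increasing in σ, so σ is unique

sigma = 0.2611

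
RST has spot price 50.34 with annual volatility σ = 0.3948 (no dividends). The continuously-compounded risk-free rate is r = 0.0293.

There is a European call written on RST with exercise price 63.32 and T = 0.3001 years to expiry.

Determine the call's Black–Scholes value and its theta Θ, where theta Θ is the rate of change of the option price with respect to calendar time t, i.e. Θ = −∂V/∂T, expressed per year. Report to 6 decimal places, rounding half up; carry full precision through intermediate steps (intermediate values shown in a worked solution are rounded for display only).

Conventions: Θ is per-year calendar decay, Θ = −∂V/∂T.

price = 0.971194
Θ = -5.013354

σ√T = 0.3948·√0.3001 = 0.216277
d₁ = (ln(S/K) + (r+σ²/2)T) / (σ√T) = (ln(50.34/63.32) + (0.0293+0.3948²/2)·0.3001) / 0.216277 = (-0.229401 + 0.032181) / 0.216277 = -0.911889
d₂ = d₁ − σ√T = -0.911889 − 0.216277 = -1.128166
e^{−rT} = 0.991246
N(d₁) = 0.180914,  N(d₂) = 0.129625
Call price V = S·N(d₁) − K·e^{−rT}·N(d₂) = 9.107193 − 8.136000 = 0.971194
φ(d₁) = (1/√(2π))·e^{−d₁²/2} = 0.263235
Θ = −S·φ(d₁)·σ/(2√T) − r·K·e^{−rT}·N(d₂) = −4.774969 − 0.238385 = -5.013354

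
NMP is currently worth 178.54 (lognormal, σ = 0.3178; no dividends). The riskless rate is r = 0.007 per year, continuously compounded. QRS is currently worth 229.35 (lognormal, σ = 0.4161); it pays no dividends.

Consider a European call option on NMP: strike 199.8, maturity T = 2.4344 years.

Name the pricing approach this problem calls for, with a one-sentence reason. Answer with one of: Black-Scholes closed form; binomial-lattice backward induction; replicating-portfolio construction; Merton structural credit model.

framework: Black-Scholes closed form

Key observation: a European claim on NMP (strike 199.8) — a lognormal (GBM) underlying with constant rate and volatility — has an exact closed-form value; no lattice or capital structure is involved.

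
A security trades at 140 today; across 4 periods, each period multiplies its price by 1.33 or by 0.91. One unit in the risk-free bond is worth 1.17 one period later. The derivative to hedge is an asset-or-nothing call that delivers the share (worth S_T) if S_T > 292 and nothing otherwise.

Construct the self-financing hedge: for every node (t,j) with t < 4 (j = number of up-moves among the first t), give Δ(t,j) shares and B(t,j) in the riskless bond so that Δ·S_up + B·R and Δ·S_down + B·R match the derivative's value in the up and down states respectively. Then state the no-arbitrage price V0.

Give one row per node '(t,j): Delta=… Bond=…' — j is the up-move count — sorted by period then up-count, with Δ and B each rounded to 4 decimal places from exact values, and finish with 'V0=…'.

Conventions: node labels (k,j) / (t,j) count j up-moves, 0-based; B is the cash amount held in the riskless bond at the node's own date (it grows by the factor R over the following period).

(0,0): Delta=1.7424 Bond=-151.7795
(1,0): Delta=1.5681 Bond=-155.3842
(1,1): Delta=1.8157 Bond=-191.2421
(2,0): Delta=0.0000 Bond=0.0000
(2,1): Delta=2.2284 Bond=-293.6762
(2,2): Delta=1.6420 Bond=-180.7238
(3,0): Delta=0.0000 Bond=0.0000
(3,1): Delta=0.0000 Bond=0.0000
(3,2): Delta=3.1667 Bond=-555.0481
(3,3): Delta=1.0000 Bond=0.0000
V0=92.1518

The replicating-portfolio and risk-neutral prices coincide; use p* = (1.17−0.91)/(1.33−0.91) = 0.6190 for the latter.
Expiry values: V(4,0)=0.0000, V(4,1)=0.0000, V(4,2)=0.0000, V(4,3)=299.7260, V(4,4)=438.0610
(3,0): S=105.4999. Δ = (V_up−V_dn)/(S_up−S_dn) = (0.0000−0.0000)/(140.3149−96.0049) = 0.0000. V = [p*·0.0000 + (1−p*)·0.0000]/1.17 = 0.0000. B = V − Δ·S = 0.0000.
(3,1): S=154.1922. Δ = (V_up−V_dn)/(S_up−S_dn) = (0.0000−0.0000)/(205.0757−140.3149) = 0.0000. V = [p*·0.0000 + (1−p*)·0.0000]/1.17 = 0.0000. B = V − Δ·S = 0.0000.
(3,2): S=225.3579. Δ = (V_up−V_dn)/(S_up−S_dn) = (299.7260−0.0000)/(299.7260−205.0757) = 3.1667. V = [p*·299.7260 + (1−p*)·0.0000]/1.17 = 158.5852. B = V − Δ·S = -555.0481.
(3,3): S=329.3692. Δ = (V_up−V_dn)/(S_up−S_dn) = (438.0610−299.7260)/(438.0610−299.7260) = 1.0000. V = [p*·438.0610 + (1−p*)·299.7260]/1.17 = 329.3692. B = V − Δ·S = 0.0000.
(2,0): S=115.9340. Δ = (V_up−V_dn)/(S_up−S_dn) = (0.0000−0.0000)/(154.1922−105.4999) = 0.0000. V = [p*·0.0000 + (1−p*)·0.0000]/1.17 = 0.0000. B = V − Δ·S = 0.0000.
(2,1): S=169.4420. Δ = (V_up−V_dn)/(S_up−S_dn) = (158.5852−0.0000)/(225.3579−154.1922) = 2.2284. V = [p*·158.5852 + (1−p*)·0.0000]/1.17 = 83.9075. B = V − Δ·S = -293.6762.
(2,2): S=247.6460. Δ = (V_up−V_dn)/(S_up−S_dn) = (329.3692−158.5852)/(329.3692−225.3579) = 1.6420. V = [p*·329.3692 + (1−p*)·158.5852]/1.17 = 225.9048. B = V − Δ·S = -180.7238.
(1,0): S=127.4000. Δ = (V_up−V_dn)/(S_up−S_dn) = (83.9075−0.0000)/(169.4420−115.9340) = 1.5681. V = [p*·83.9075 + (1−p*)·0.0000]/1.17 = 44.3955. B = V − Δ·S = -155.3842.
(1,1): S=186.2000. Δ = (V_up−V_dn)/(S_up−S_dn) = (225.9048−83.9075)/(247.6460−169.4420) = 1.8157. V = [p*·225.9048 + (1−p*)·83.9075]/1.17 = 146.8466. B = V − Δ·S = -191.2421.
(0,0): S=140.0000. Δ = (V_up−V_dn)/(S_up−S_dn) = (146.8466−44.3955)/(186.2000−127.4000) = 1.7424. V = [p*·146.8466 + (1−p*)·44.3955]/1.17 = 92.1518. B = V − Δ·S = -151.7795.
Verification: the root portfolio costs Δ(0,0)·S0 + B(0,0) = 92.1518, matching V0.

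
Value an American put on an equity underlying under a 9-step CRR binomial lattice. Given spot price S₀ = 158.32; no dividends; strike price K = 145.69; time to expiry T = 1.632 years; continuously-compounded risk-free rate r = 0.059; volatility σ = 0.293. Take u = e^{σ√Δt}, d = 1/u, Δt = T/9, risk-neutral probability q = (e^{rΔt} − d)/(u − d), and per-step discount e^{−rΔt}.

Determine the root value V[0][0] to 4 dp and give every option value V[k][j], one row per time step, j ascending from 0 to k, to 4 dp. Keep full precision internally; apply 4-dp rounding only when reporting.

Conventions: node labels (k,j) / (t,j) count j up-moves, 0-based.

price = 12.1901
tree:
12.1901
18.1550 6.7573
26.2776 10.7898 3.0534
36.8029 16.7915 5.2925 0.9821
49.5753 25.3332 8.9979 1.8698 0.1561
60.8494 36.8029 14.9264 3.5326 0.3232 0.0000
70.8012 49.5753 23.9723 6.6128 0.6693 0.0000 0.0000
79.5856 60.8494 36.8029 12.2391 1.3857 0.0000 0.0000 0.0000
87.3396 70.8012 49.5753 22.3333 2.8692 0.0000 0.0000 0.0000 0.0000
94.1840 79.5856 60.8494 36.8029 5.9408 0.0000 0.0000 0.0000 0.0000 0.0000

Δt=0.18133, u=1.13289, d=0.88270, q=0.51184, disc=e^(-rΔt)=0.98936
k=9 terminal: V=max(K-S,0) → 94.1840 79.5856 60.8494 36.8029 5.9408 0.0000 0.0000 0.0000 0.0000 0.0000
k=8: j=0 S=58.3504 intr=87.3396 cont=85.7892 V=87.3396[EX]; j=1 S=74.8888 intr=70.8012 cont=69.2508 V=70.8012[EX]; j=2 S=96.1147 intr=49.5753 cont=48.0249 V=49.5753[EX]; j=3 S=123.3567 intr=22.3333 cont=20.7829 V=22.3333[EX]; j=4 S=158.3200 intr=0.0000 cont=2.8692 V=2.8692[hold]; j=5 S=203.1930 intr=0.0000 cont=0.0000 V=0.0000[hold]; j=6 S=260.7844 intr=0.0000 cont=0.0000 V=0.0000[hold]; j=7 S=334.6991 intr=0.0000 cont=0.0000 V=0.0000[hold]; j=8 S=429.5636 intr=0.0000 cont=0.0000 V=0.0000[hold]
k=7: j=0 S=66.1044 intr=79.5856 cont=78.0352 V=79.5856[EX]; j=1 S=84.8406 intr=60.8494 cont=59.2991 V=60.8494[EX]; j=2 S=108.8871 intr=36.8029 cont=35.2525 V=36.8029[EX]; j=3 S=139.7492 intr=5.9408 cont=12.2391 V=12.2391[hold]; j=4 S=179.3586 intr=0.0000 cont=1.3857 V=1.3857[hold]; j=5 S=230.1946 intr=0.0000 cont=0.0000 V=0.0000[hold]; j=6 S=295.4392 intr=0.0000 cont=0.0000 V=0.0000[hold]; j=7 S=379.1761 intr=0.0000 cont=0.0000 V=0.0000[hold]
k=6: j=0 S=74.8888 intr=70.8012 cont=69.2508 V=70.8012[EX]; j=1 S=96.1147 intr=49.5753 cont=48.0249 V=49.5753[EX]; j=2 S=123.3567 intr=22.3333 cont=23.9723 V=23.9723[hold]; j=3 S=158.3200 intr=0.0000 cont=6.6128 V=6.6128[hold]; j=4 S=203.1930 intr=0.0000 cont=0.6693 V=0.6693[hold]; j=5 S=260.7844 intr=0.0000 cont=0.0000 V=0.0000[hold]; j=6 S=334.6991 intr=0.0000 cont=0.0000 V=0.0000[hold]
k=5: j=0 S=84.8406 intr=60.8494 cont=59.2991 V=60.8494[EX]; j=1 S=108.8871 intr=36.8029 cont=36.0825 V=36.8029[EX]; j=2 S=139.7492 intr=5.9408 cont=14.9264 V=14.9264[hold]; j=3 S=179.3586 intr=0.0000 cont=3.5326 V=3.5326[hold]; j=4 S=230.1946 intr=0.0000 cont=0.3232 V=0.3232[hold]; j=5 S=295.4392 intr=0.0000 cont=0.0000 V=0.0000[hold]
k=4: j=0 S=96.1147 intr=49.5753 cont=48.0249 V=49.5753[EX]; j=1 S=123.3567 intr=22.3333 cont=25.3332 V=25.3332[hold]; j=2 S=158.3200 intr=0.0000 cont=8.9979 V=8.9979[hold]; j=3 S=203.1930 intr=0.0000 cont=1.8698 V=1.8698[hold]; j=4 S=260.7844 intr=0.0000 cont=0.1561 V=0.1561[hold]
k=3: j=0 S=108.8871 intr=36.8029 cont=36.7717 V=36.8029[EX]; j=1 S=139.7492 intr=5.9408 cont=16.7915 V=16.7915[hold]; j=2 S=179.3586 intr=0.0000 cont=5.2925 V=5.2925[hold]; j=3 S=230.1946 intr=0.0000 cont=0.9821 V=0.9821[hold]
k=2: j=0 S=123.3567 intr=22.3333 cont=26.2776 V=26.2776[hold]; j=1 S=158.3200 intr=0.0000 cont=10.7898 V=10.7898[hold]; j=2 S=203.1930 intr=0.0000 cont=3.0534 V=3.0534[hold]
k=1: j=0 S=139.7492 intr=5.9408 cont=18.1550 V=18.1550[hold]; j=1 S=179.3586 intr=0.0000 cont=6.7573 V=6.7573[hold]
k=0: j=0 S=158.3200 intr=0.0000 cont=12.1901 V=12.1901[hold]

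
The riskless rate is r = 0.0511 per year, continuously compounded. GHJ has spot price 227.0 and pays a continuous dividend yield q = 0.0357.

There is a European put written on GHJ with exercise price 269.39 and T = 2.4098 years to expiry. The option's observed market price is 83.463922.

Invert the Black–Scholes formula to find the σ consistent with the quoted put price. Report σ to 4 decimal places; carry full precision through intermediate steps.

At σ = 0.5011 the Black–Scholes value reproduces the quote:
σ√T = 0.5011·√2.4098 = 0.777884
d₁ = (ln(S/K) + (r−q+σ²/2)T) / (σ√T) = (ln(227.0/269.39) + (0.0511−0.0357+0.5011²/2)·2.4098) / 0.777884 = (-0.171210 + 0.339663) / 0.777884 = 0.216552
d₂ = d₁ − σ√T = 0.216552 − 0.777884 = -0.561332
e^{−rT} = 0.884139
e^{−qT} = 0.917567
N(−d₁) = 0.414279,  N(−d₂) = 0.712714
V = K·e^{−rT}·N(−d₂) − S·e^{−qT}·N(−d₁) = 169.753048 − 86.289126 = 83.463922 (equal to the quote); since ∂V/∂σ > 0 for all σ, the implied volatility is unique

sigma = 0.5011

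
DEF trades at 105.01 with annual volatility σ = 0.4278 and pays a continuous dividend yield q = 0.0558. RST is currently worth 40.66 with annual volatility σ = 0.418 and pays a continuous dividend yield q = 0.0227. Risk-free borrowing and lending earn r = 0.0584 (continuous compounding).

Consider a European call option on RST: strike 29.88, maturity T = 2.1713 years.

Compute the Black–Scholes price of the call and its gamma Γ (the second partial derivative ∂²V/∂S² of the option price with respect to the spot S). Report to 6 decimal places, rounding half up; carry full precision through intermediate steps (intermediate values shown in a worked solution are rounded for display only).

σ√T = 0.418·√2.1713 = 0.615937
d₁ = (ln(S/K) + (r−q+σ²/2)T) / (σ√T) = (ln(40.66/29.88) + (0.0584−0.0227+0.418²/2)·2.1713) / 0.615937 = (0.308055 + 0.267205) / 0.615937 = 0.933959
d₂ = d₁ − σ√T = 0.933959 − 0.615937 = 0.318022
e^{−rT} = 0.880906
e^{−qT} = 0.951906
N(d₁) = 0.824838,  N(d₂) = 0.624766
Call price V = S·e^{−qT}·N(d₁) − K·e^{−rT}·N(d₂) = 31.924939 − 16.444769 = 15.480170
φ(d₁) = (1/√(2π))·e^{−d₁²/2} = 0.257927
Γ = e^{−qT}·φ(d₁) / (S·σ·√T) = 0.009804

price = 15.480170
Γ = 0.009804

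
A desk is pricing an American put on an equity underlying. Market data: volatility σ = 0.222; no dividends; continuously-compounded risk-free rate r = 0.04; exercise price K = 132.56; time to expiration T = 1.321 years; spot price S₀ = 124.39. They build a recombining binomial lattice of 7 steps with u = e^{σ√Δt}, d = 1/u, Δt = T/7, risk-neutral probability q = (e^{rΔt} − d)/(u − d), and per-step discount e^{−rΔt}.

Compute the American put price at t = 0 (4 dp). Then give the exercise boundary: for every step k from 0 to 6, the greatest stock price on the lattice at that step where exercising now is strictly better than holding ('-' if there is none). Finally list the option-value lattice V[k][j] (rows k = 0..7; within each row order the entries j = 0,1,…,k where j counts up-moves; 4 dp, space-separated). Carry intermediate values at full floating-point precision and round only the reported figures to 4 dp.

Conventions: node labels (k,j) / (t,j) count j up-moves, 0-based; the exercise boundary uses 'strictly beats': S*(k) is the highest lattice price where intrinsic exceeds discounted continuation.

price = 14.4823
boundary = - - 102.5697 93.1399 102.5697 112.9542 102.5697
tree:
14.4823
21.2320 8.3420
29.9903 13.3007 3.7974
39.4201 20.4423 6.7742 1.0514
47.9829 29.9903 11.7560 2.1848 0.0000
55.7585 39.4201 19.6058 4.5402 0.0000 0.0000
62.8193 47.9829 29.9903 9.4347 0.0000 0.0000 0.0000
69.2309 55.7585 39.4201 19.6058 0.0000 0.0000 0.0000 0.0000

Δt=0.18871, u=1.10124, d=0.90806, q=0.51513, disc=e^(-rΔt)=0.99248
k=7 terminal: V=max(K-S,0) → 69.2309 55.7585 39.4201 19.6058 0.0000 0.0000 0.0000 0.0000
k=6: j=0 S=69.7407 intr=62.8193 cont=61.8224 V=62.8193[EX]; j=1 S=84.5771 intr=47.9829 cont=46.9860 V=47.9829[EX]; j=2 S=102.5697 intr=29.9903 cont=28.9934 V=29.9903[EX]; j=3 S=124.3900 intr=8.1700 cont=9.4347 V=9.4347[hold]; j=4 S=150.8523 intr=0.0000 cont=0.0000 V=0.0000[hold]; j=5 S=182.9440 intr=0.0000 cont=0.0000 V=0.0000[hold]; j=6 S=221.8628 intr=0.0000 cont=0.0000 V=0.0000[hold]  S*(6)=102.5697
k=5: j=0 S=76.8015 intr=55.7585 cont=54.7617 V=55.7585[EX]; j=1 S=93.1399 intr=39.4201 cont=38.4232 V=39.4201[EX]; j=2 S=112.9542 intr=19.6058 cont=19.2556 V=19.6058[EX]; j=3 S=136.9836 intr=0.0000 cont=4.5402 V=4.5402[hold]; j=4 S=166.1250 intr=0.0000 cont=0.0000 V=0.0000[hold]; j=5 S=201.4658 intr=0.0000 cont=0.0000 V=0.0000[hold]  S*(5)=112.9542
k=4: j=0 S=84.5771 intr=47.9829 cont=46.9860 V=47.9829[EX]; j=1 S=102.5697 intr=29.9903 cont=28.9934 V=29.9903[EX]; j=2 S=124.3900 intr=8.1700 cont=11.7560 V=11.7560[hold]; j=3 S=150.8523 intr=0.0000 cont=2.1848 V=2.1848[hold]; j=4 S=182.9440 intr=0.0000 cont=0.0000 V=0.0000[hold]  S*(4)=102.5697
k=3: j=0 S=93.1399 intr=39.4201 cont=38.4232 V=39.4201[EX]; j=1 S=112.9542 intr=19.6058 cont=20.4423 V=20.4423[hold]; j=2 S=136.9836 intr=0.0000 cont=6.7742 V=6.7742[hold]; j=3 S=166.1250 intr=0.0000 cont=1.0514 V=1.0514[hold]  S*(3)=93.1399
k=2: j=0 S=102.5697 intr=29.9903 cont=29.4211 V=29.9903[EX]; j=1 S=124.3900 intr=8.1700 cont=13.3007 V=13.3007[hold]; j=2 S=150.8523 intr=0.0000 cont=3.7974 V=3.7974[hold]  S*(2)=102.5697
k=1: j=0 S=112.9542 intr=19.6058 cont=21.2320 V=21.2320[hold]; j=1 S=136.9836 intr=0.0000 cont=8.3420 V=8.3420[hold]  S*(1)=-
k=0: j=0 S=124.3900 intr=8.1700 cont=14.4823 V=14.4823[hold]  S*(0)=-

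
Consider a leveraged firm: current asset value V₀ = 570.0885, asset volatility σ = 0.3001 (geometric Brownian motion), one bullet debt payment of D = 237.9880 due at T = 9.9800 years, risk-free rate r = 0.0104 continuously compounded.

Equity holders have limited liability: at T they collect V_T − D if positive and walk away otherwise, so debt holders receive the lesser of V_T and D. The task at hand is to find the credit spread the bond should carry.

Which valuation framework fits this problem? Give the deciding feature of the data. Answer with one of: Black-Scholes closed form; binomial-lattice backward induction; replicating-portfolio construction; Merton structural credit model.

Key observation: assets follow a GBM and default happens iff V_T < 237.9880; valuing claims on that split (equity as a call, risky debt as the residual) is the structural model's definition.

framework: Merton structural credit model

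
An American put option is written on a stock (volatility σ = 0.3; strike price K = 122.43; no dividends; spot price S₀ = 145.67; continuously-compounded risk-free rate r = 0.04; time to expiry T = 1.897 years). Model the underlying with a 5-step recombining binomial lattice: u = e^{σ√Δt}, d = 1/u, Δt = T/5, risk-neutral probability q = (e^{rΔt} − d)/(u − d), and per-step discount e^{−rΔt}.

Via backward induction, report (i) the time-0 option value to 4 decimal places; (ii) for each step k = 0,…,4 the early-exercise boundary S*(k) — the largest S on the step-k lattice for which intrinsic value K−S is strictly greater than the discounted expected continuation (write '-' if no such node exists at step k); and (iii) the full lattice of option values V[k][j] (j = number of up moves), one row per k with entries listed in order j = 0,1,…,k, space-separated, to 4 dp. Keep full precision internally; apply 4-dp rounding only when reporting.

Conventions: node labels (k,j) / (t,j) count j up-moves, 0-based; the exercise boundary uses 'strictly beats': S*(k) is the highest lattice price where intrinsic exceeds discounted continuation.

Δt=0.37940, u=1.20296, d=0.83128, q=0.49508, disc=e^(-rΔt)=0.98494
k=5 terminal: V=max(K-S,0) → 64.6055 38.7513 1.3372 0.0000 0.0000 0.0000
k=4: j=0 S=69.5606 intr=52.8694 cont=51.0254 V=52.8694[EX]; j=1 S=100.6623 intr=21.7677 cont=19.9238 V=21.7677[EX]; j=2 S=145.6700 intr=0.0000 cont=0.6650 V=0.6650[hold]; j=3 S=210.8014 intr=0.0000 cont=0.0000 V=0.0000[hold]; j=4 S=305.0541 intr=0.0000 cont=0.0000 V=0.0000[hold]  S*(4)=100.6623
k=3: j=0 S=83.6787 intr=38.7513 cont=36.9073 V=38.7513[EX]; j=1 S=121.0928 intr=1.3372 cont=11.1498 V=11.1498[hold]; j=2 S=175.2354 intr=0.0000 cont=0.3307 V=0.3307[hold]; j=3 S=253.5860 intr=0.0000 cont=0.0000 V=0.0000[hold]  S*(3)=83.6787
k=2: j=0 S=100.6623 intr=21.7677 cont=24.7086 V=24.7086[hold]; j=1 S=145.6700 intr=0.0000 cont=5.7062 V=5.7062[hold]; j=2 S=210.8014 intr=0.0000 cont=0.1645 V=0.1645[hold]  S*(2)=-
k=1: j=0 S=121.0928 intr=1.3372 cont=15.0705 V=15.0705[hold]; j=1 S=175.2354 intr=0.0000 cont=2.9180 V=2.9180[hold]  S*(1)=-
k=0: j=0 S=145.6700 intr=0.0000 cont=8.9177 V=8.9177[hold]  S*(0)=-

price = 8.9177
boundary = - - - 83.6787 100.6623
tree:
8.9177
15.0705 2.9180
24.7086 5.7062 0.1645
38.7513 11.1498 0.3307 0.0000
52.8694 21.7677 0.6650 0.0000 0.0000
64.6055 38.7513 1.3372 0.0000 0.0000 0.0000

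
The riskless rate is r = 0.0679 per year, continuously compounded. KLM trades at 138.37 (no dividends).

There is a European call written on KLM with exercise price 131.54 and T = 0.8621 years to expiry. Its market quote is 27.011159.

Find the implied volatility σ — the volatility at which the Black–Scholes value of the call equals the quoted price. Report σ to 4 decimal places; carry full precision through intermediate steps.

At σ = 0.3936 the Black–Scholes value reproduces the quote:
σ√T = 0.3936·√0.8621 = 0.365455
d₁ = (ln(S/K) + (r+σ²/2)T) / (σ√T) = (ln(138.37/131.54) + (0.0679+0.3936²/2)·0.8621) / 0.365455 = (0.050620 + 0.125315) / 0.365455 = 0.481415
d₂ = d₁ − σ√T = 0.481415 − 0.365455 = 0.115960
e^{−rT} = 0.943144
N(d₁) = 0.684889,  N(d₂) = 0.546158
V = S·N(d₁) − K·e^{−rT}·N(d₂) = 94.768123 − 67.756964 = 27.011159 (equal to the quote); since ∂V/∂σ > 0 for all σ, the implied volatility is unique

sigma = 0.3936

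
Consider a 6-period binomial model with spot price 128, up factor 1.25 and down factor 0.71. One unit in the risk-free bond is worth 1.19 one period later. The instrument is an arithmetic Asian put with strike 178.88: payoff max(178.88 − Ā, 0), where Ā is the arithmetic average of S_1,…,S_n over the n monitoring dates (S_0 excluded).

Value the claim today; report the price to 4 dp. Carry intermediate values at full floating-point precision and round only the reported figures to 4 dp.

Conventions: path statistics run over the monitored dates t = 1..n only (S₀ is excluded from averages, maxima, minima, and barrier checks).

price = 2.0089

With p* = (R−d)/(u−d) = 0.8889, sum probability × payoff across the paths and divide by R^6.
Enumerate all 2^6 = 64 price paths (U = up ×1.25, D = down ×0.71); each path with k up-moves has probability p*^k·(1−p*)^(6−k).
DDDDDD: Ā=45.5392, payoff=133.3408, prob=0.000002
UDDDDD: Ā=80.1747, payoff=98.7053, prob=0.000015
DUDDDD: Ā=68.6547, payoff=110.2253, prob=0.000015
UUDDDD: Ā=120.8709, payoff=58.0091, prob=0.000120
DDUDDD: Ā=60.4755, payoff=118.4045, prob=0.000015
UDUDDD: Ā=106.4709, payoff=72.4091, prob=0.000120
DUUDDD: Ā=94.9509, payoff=83.9291, prob=0.000120
UUUDDD: Ā=167.1671, payoff=11.7129, prob=0.000963
DDDUDD: Ā=54.6683, payoff=124.2117, prob=0.000015
UDDUDD: Ā=96.2469, payoff=82.6331, prob=0.000120
DUDUDD: Ā=84.7269, payoff=94.1531, prob=0.000120
UUDUDD: Ā=149.1671, payoff=29.7129, prob=0.000963
DDUUDD: Ā=76.5477, payoff=102.3323, prob=0.000120
UDUUDD: Ā=134.7671, payoff=44.1129, prob=0.000963
DUUUDD: Ā=123.2471, payoff=55.6329, prob=0.000963
UUUUDD: Ā=216.9844, payoff=0.0000, prob=0.007707
DDDDUD: Ā=50.5451, payoff=128.3349, prob=0.000015
UDDDUD: Ā=88.9879, payoff=89.8921, prob=0.000120
DUDDUD: Ā=77.4679, payoff=101.4121, prob=0.000120
UUDDUD: Ā=136.3871, payoff=42.4929, prob=0.000963
DDUDUD: Ā=69.2887, payoff=109.5913, prob=0.000120
UDUDUD: Ā=121.9871, payoff=56.8929, prob=0.000963
DUUDUD: Ā=110.4671, payoff=68.4129, prob=0.000963
UUUDUD: Ā=194.4844, payoff=0.0000, prob=0.007707
DDDUUD: Ā=63.4815, payoff=115.3985, prob=0.000120
UDDUUD: Ā=111.7631, payoff=67.1169, prob=0.000963
DUDUUD: Ā=100.2431, payoff=78.6369, prob=0.000963
UUDUUD: Ā=176.4844, payoff=2.3956, prob=0.007707
DDUUUD: Ā=92.0639, payoff=86.8161, prob=0.000963
UDUUUD: Ā=162.0844, payoff=16.7956, prob=0.007707
DUUUUD: Ā=150.5644, payoff=28.3156, prob=0.007707
UUUUUD: Ā=265.0781, payoff=0.0000, prob=0.061659
DDDDDU: Ā=47.6177, payoff=131.2623, prob=0.000015
UDDDDU: Ā=83.8340, payoff=95.0460, prob=0.000120
DUDDDU: Ā=72.3140, payoff=106.5660, prob=0.000120
UUDDDU: Ā=127.3133, payoff=51.5667, prob=0.000963
DDUDDU: Ā=64.1348, payoff=114.7452, prob=0.000120
UDUDDU: Ā=112.9133, payoff=65.9667, prob=0.000963
DUUDDU: Ā=101.3933, payoff=77.4867, prob=0.000963
UUUDDU: Ā=178.5094, payoff=0.3706, prob=0.007707
DDDUDU: Ā=58.3275, payoff=120.5525, prob=0.000120
UDDUDU: Ā=102.6893, payoff=76.1907, prob=0.000963
DUDUDU: Ā=91.1693, payoff=87.7107, prob=0.000963
UUDUDU: Ā=160.5094, payoff=18.3706, prob=0.007707
DDUUDU: Ā=82.9901, payoff=95.8899, prob=0.000963
UDUUDU: Ā=146.1094, payoff=32.7706, prob=0.007707
DUUUDU: Ā=134.5894, payoff=44.2906, prob=0.007707
UUUUDU: Ā=236.9531, payoff=0.0000, prob=0.061659
DDDDUU: Ā=54.2044, payoff=124.6756, prob=0.000120
UDDDUU: Ā=95.4303, payoff=83.4497, prob=0.000963
DUDDUU: Ā=83.9103, payoff=94.9697, prob=0.000963
UUDDUU: Ā=147.7294, payoff=31.1506, prob=0.007707
DDUDUU: Ā=75.7311, payoff=103.1489, prob=0.000963
UDUDUU: Ā=133.3294, payoff=45.5506, prob=0.007707
DUUDUU: Ā=121.8094, payoff=57.0706, prob=0.007707
UUUDUU: Ā=214.4531, payoff=0.0000, prob=0.061659
DDDUUU: Ā=69.9239, payoff=108.9561, prob=0.000963
UDDUUU: Ā=123.1054, payoff=55.7746, prob=0.007707
DUDUUU: Ā=111.5854, payoff=67.2946, prob=0.007707
UUDUUU: Ā=196.4531, payoff=0.0000, prob=0.061659
DDUUUU: Ā=103.4062, payoff=75.4738, prob=0.007707
UDUUUU: Ā=182.0531, payoff=0.0000, prob=0.061659
DUUUUU: Ā=170.5331, payoff=8.3469, prob=0.061659
UUUUUU: Ā=300.2344, payoff=0.0000, prob=0.493270
Price = Σ prob·payoff / R^6 = 5.704747 / 2.839761 = 2.0089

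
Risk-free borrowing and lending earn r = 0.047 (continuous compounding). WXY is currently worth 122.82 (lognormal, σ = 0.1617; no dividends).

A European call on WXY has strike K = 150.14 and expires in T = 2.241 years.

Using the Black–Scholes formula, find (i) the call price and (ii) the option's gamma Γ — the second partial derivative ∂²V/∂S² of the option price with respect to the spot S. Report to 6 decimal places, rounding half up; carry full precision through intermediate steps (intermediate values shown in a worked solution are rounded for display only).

σ√T = 0.1617·√2.241 = 0.242064
d₁ = (ln(S/K) + (r+σ²/2)T) / (σ√T) = (ln(122.82/150.14) + (0.047+0.1617²/2)·2.241) / 0.242064 = (-0.200848 + 0.134625) / 0.242064 = -0.273579
d₂ = d₁ − σ√T = -0.273579 − 0.242064 = -0.515643
e^{−rT} = 0.900030
N(d₁) = 0.392204,  N(d₂) = 0.303052
Call price V = S·N(d₁) − K·e^{−rT}·N(d₂) = 48.170507 − 40.951544 = 7.218964
φ(d₁) = (1/√(2π))·e^{−d₁²/2} = 0.384289
Γ = φ(d₁) / (S·σ·√T) = 0.012926

price = 7.218964
Γ = 0.012926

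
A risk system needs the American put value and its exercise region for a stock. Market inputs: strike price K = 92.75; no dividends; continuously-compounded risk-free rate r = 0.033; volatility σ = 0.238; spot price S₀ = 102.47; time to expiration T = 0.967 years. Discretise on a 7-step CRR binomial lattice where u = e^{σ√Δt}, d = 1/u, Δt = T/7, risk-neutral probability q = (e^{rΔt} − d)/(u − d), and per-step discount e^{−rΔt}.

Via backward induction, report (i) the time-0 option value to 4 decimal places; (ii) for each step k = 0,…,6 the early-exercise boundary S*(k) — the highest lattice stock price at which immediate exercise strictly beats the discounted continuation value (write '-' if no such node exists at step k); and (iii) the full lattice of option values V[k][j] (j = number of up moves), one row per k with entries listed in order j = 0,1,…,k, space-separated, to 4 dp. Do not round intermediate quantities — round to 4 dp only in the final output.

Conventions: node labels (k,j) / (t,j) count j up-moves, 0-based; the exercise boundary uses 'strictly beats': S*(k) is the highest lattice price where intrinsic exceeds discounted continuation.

price = 3.9808
boundary = - - - - 71.9330 78.5860 71.9330
tree:
3.9808
6.3525 1.6800
9.8363 2.9774 0.4169
14.6625 5.1701 0.8439 0.0000
20.8170 8.7312 1.7080 0.0000 0.0000
26.9068 14.1640 3.4572 0.0000 0.0000 0.0000
32.4810 20.8170 6.9977 0.0000 0.0000 0.0000 0.0000
37.5834 26.9068 14.1640 0.0000 0.0000 0.0000 0.0000 0.0000

params: Δt=0.13814 u=1.09249 d=0.91534 q=0.50369 e^(-rΔt)=0.99545
t_7 payoffs: 37.5834 26.9068 14.1640 0.0000 0.0000 0.0000 0.0000 0.0000
t_6: node(6,0) S=60.2690 payoff=32.4810 vs cont=32.0592 → 32.4810 [stop]  node(6,1) S=71.9330 payoff=20.8170 vs cont=20.3952 → 20.8170 [stop]  node(6,2) S=85.8544 payoff=6.8956 vs cont=6.9977 → 6.9977 [wait]  node(6,3) S=102.4700 payoff=0.0000 vs cont=0.0000 → 0.0000 [wait]  node(6,4) S=122.3013 payoff=0.0000 vs cont=0.0000 → 0.0000 [wait]  node(6,5) S=145.9706 payoff=0.0000 vs cont=0.0000 → 0.0000 [wait]  node(6,6) S=174.2207 payoff=0.0000 vs cont=0.0000 → 0.0000 [wait]  ⇒ S*(6)=71.9330
t_5: node(5,0) S=65.8432 payoff=26.9068 vs cont=26.4850 → 26.9068 [stop]  node(5,1) S=78.5860 payoff=14.1640 vs cont=13.7933 → 14.1640 [stop]  node(5,2) S=93.7950 payoff=0.0000 vs cont=3.4572 → 3.4572 [wait]  node(5,3) S=111.9474 payoff=0.0000 vs cont=0.0000 → 0.0000 [wait]  node(5,4) S=133.6129 payoff=0.0000 vs cont=0.0000 → 0.0000 [wait]  node(5,5) S=159.4713 payoff=0.0000 vs cont=0.0000 → 0.0000 [wait]  ⇒ S*(5)=78.5860
t_4: node(4,0) S=71.9330 payoff=20.8170 vs cont=20.3952 → 20.8170 [stop]  node(4,1) S=85.8544 payoff=6.8956 vs cont=8.7312 → 8.7312 [wait]  node(4,2) S=102.4700 payoff=0.0000 vs cont=1.7080 → 1.7080 [wait]  node(4,3) S=122.3013 payoff=0.0000 vs cont=0.0000 → 0.0000 [wait]  node(4,4) S=145.9706 payoff=0.0000 vs cont=0.0000 → 0.0000 [wait]  ⇒ S*(4)=71.9330
t_3: node(3,0) S=78.5860 payoff=14.1640 vs cont=14.6625 → 14.6625 [wait]  node(3,1) S=93.7950 payoff=0.0000 vs cont=5.1701 → 5.1701 [wait]  node(3,2) S=111.9474 payoff=0.0000 vs cont=0.8439 → 0.8439 [wait]  node(3,3) S=133.6129 payoff=0.0000 vs cont=0.0000 → 0.0000 [wait]  ⇒ S*(3)=-
t_2: node(2,0) S=85.8544 payoff=6.8956 vs cont=9.8363 → 9.8363 [wait]  node(2,1) S=102.4700 payoff=0.0000 vs cont=2.9774 → 2.9774 [wait]  node(2,2) S=122.3013 payoff=0.0000 vs cont=0.4169 → 0.4169 [wait]  ⇒ S*(2)=-
t_1: node(1,0) S=93.7950 payoff=0.0000 vs cont=6.3525 → 6.3525 [wait]  node(1,1) S=111.9474 payoff=0.0000 vs cont=1.6800 → 1.6800 [wait]  ⇒ S*(1)=-
t_0: node(0,0) S=102.4700 payoff=0.0000 vs cont=3.9808 → 3.9808 [wait]  ⇒ S*(0)=-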